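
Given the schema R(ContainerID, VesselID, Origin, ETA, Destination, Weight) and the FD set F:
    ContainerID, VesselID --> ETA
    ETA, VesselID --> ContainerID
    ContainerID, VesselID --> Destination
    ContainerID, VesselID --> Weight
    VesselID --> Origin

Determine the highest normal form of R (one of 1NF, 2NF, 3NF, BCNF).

Candidate keys: {ContainerID, VesselID}, {ETA, VesselID}. Prime attributes: {ContainerID, ETA, VesselID}.
VesselID --> Origin: {VesselID}⁺ = {Origin, VesselID}, which is not all of the attributes, so the left side is not a superkey — BCNF is violated.
VesselID --> Origin determines the non-prime attribute {Origin} from a non-superkey — 3NF is violated.
The proper key subset {VesselID} of {ContainerID, VesselID} determines non-prime {Origin}, so the relation is not even in 2NF.

1NF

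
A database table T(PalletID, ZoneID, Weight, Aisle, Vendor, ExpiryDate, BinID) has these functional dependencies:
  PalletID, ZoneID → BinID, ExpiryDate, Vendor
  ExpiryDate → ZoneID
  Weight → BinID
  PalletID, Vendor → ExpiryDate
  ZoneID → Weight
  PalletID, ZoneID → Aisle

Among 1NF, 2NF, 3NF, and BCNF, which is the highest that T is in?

Candidate keys: {ExpiryDate, PalletID}, {PalletID, Vendor}, {PalletID, ZoneID}. Prime attributes: {ExpiryDate, PalletID, Vendor, ZoneID}.
ExpiryDate → ZoneID: {ExpiryDate}⁺ = {BinID, ExpiryDate, Weight, ZoneID}, which is not all of the attributes, so the left side is not a superkey — BCNF is violated.
Because {BinID} is non-prime and the left side of Weight → BinID is not a superkey, the relation is not in 3NF.
{ExpiryDate} is a proper subset of the key {ExpiryDate, PalletID}, and {ExpiryDate}⁺ contains the non-prime attributes {BinID, Weight} — a partial dependency, so 2NF is violated.

1NF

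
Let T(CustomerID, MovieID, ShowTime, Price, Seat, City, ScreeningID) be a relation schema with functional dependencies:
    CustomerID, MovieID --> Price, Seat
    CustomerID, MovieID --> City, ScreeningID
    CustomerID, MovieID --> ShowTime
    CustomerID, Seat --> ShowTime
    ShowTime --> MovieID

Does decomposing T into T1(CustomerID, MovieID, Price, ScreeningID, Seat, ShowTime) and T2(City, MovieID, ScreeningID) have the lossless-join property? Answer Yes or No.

No

Common attributes: {MovieID, ScreeningID}; their closure is {MovieID, ScreeningID}.
The closure covers neither T1 nor T2 entirely; the join is not lossless.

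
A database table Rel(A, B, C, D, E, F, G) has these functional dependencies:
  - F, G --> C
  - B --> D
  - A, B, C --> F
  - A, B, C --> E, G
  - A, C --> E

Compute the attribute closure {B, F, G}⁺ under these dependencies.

Start with {B, F, G}.
F, G --> C applies; add {C} → now {B, C, F, G}.
B --> D applies; add {D} → now {B, C, D, F, G}.
No further FD applies.

{B, C, D, F, G}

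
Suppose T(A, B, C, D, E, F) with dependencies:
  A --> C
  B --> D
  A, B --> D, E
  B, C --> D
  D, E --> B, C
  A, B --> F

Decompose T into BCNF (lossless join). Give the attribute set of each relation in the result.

Candidate keys of the original relation: {A, B}, {A, D, E}.
{A, B, C, D, E, F}: {A} determines {A, C} here but is not a superkey — split on A --> C, giving {A, C} and {A, B, D, E, F}.
{A, C}: every determinant is a superkey — BCNF.
{A, B, D, E, F}: {B} determines {B, D} here but is not a superkey — split on B --> D, giving {B, D} and {A, B, E, F}.
{B, D}: every determinant is a superkey — BCNF.
{A, B, E, F}: every determinant is a superkey — BCNF.

{A, B, E, F}; {A, C}; {B, D}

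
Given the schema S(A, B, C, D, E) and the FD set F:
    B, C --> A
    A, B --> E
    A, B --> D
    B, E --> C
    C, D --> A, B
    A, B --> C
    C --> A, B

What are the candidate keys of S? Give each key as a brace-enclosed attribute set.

{A, B}, {B, E}, {C}

{C}⁺ = {A, B, C, D, E} — all of the relation — so {C} is a candidate key.
{A, B}⁺ = {A, B, C, D, E} — all of the relation — so {A, B} is a candidate key.
{B, E}⁺ = {A, B, C, D, E} — all of the relation — so {B, E} is a candidate key.
No proper subset of any of these is a key, and no other minimal superkey exists.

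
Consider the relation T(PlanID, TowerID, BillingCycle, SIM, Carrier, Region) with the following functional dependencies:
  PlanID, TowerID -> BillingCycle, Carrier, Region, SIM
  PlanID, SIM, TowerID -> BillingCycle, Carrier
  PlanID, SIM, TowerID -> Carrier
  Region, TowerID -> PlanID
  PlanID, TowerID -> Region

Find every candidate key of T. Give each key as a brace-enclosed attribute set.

{PlanID, TowerID}, {Region, TowerID}

Attributes never on any right-hand side: {TowerID} — every candidate key must contain it.
{PlanID, TowerID} is a candidate key since {PlanID, TowerID}⁺ = {BillingCycle, Carrier, PlanID, Region, SIM, TowerID} covers every attribute.
{Region, TowerID} is a candidate key since {Region, TowerID}⁺ = {BillingCycle, Carrier, PlanID, Region, SIM, TowerID} covers every attribute.
Any other superkey properly contains one of these, so there are no further candidate keys.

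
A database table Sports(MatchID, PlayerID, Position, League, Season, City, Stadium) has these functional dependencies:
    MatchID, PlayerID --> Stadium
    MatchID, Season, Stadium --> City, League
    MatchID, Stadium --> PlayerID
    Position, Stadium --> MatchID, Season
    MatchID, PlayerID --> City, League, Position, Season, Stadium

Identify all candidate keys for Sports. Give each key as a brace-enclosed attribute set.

{MatchID, PlayerID}, {MatchID, Stadium}, {Position, Stadium}

{MatchID, PlayerID}⁺ = {City, League, MatchID, PlayerID, Position, Season, Stadium} — all of the relation — so {MatchID, PlayerID} is a candidate key.
{MatchID, Stadium}⁺ = {City, League, MatchID, PlayerID, Position, Season, Stadium} — all of the relation — so {MatchID, Stadium} is a candidate key.
{Position, Stadium}⁺ = {City, League, MatchID, PlayerID, Position, Season, Stadium} — all of the relation — so {Position, Stadium} is a candidate key.
These are minimal and exhaustive — every other superkey contains one of them.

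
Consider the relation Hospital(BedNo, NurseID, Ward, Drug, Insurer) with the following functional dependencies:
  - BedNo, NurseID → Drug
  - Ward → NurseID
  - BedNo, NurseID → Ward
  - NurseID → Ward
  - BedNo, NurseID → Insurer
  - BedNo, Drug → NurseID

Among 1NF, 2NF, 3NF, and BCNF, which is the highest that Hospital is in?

3NF

Candidate keys: {BedNo, Drug}, {BedNo, NurseID}, {BedNo, Ward}. Prime attributes: {BedNo, Drug, NurseID, Ward}.
For Ward → NurseID we have {Ward}⁺ = {NurseID, Ward}; {Ward} is not a superkey, so BCNF fails.
Since {NurseID} ⊆ prime attributes and every other non-superkey FD also has a prime right side, the schema is in 3NF.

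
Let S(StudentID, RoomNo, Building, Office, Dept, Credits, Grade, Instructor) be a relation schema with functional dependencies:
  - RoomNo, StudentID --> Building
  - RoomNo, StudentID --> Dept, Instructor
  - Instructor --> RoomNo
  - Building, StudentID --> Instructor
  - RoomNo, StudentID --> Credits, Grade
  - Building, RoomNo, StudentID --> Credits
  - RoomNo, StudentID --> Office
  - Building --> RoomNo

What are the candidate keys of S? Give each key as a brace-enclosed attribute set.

{Building, StudentID}, {Instructor, StudentID}, {RoomNo, StudentID}

No FD produces {StudentID}, so it must be in every candidate key.
{Building, StudentID}⁺ = {Building, Credits, Dept, Grade, Instructor, Office, RoomNo, StudentID} — all of the relation — so {Building, StudentID} is a candidate key.
{Instructor, StudentID}⁺ = {Building, Credits, Dept, Grade, Instructor, Office, RoomNo, StudentID} — all of the relation — so {Instructor, StudentID} is a candidate key.
{RoomNo, StudentID}⁺ = {Building, Credits, Dept, Grade, Instructor, Office, RoomNo, StudentID} — all of the relation — so {RoomNo, StudentID} is a candidate key.
No proper subset of any of these is a key, and no other minimal superkey exists.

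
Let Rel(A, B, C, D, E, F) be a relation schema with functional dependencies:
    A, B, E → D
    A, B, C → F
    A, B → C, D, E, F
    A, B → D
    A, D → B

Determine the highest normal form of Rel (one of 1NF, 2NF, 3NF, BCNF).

BCNF

Candidate keys: {A, B}, {A, D}. Prime attributes: {A, B, D}.
The left-hand side of every FD is a superkey, so BCNF is satisfied.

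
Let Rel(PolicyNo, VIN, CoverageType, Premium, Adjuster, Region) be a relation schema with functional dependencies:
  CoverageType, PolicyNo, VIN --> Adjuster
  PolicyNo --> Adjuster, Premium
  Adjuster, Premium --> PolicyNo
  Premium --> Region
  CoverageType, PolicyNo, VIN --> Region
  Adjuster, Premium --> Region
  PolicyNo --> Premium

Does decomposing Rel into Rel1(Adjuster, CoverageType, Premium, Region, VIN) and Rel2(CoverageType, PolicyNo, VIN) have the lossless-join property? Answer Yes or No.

Rel1 ∩ Rel2 = {CoverageType, VIN}; its closure under F is {CoverageType, VIN}.
Neither Rel1 nor Rel2 is contained in that closure, so the decomposition is lossy.

No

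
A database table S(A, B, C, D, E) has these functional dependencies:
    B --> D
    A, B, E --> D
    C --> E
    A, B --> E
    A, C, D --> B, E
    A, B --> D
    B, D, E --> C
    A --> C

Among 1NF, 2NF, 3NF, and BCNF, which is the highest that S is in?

1NF

Candidate keys: {A, B}, {A, D}. Prime attributes: {A, B, D}.
B --> D breaks BCNF: {B}⁺ = {B, D}, so {B} is not a superkey.
C --> E determines the non-prime attribute {E} from a non-superkey — 3NF is violated.
Since {A} ⊂ {A, B} and {A}⁺ ⊇ {C, E} with {C, E} non-prime, there is a partial dependency; 2NF fails.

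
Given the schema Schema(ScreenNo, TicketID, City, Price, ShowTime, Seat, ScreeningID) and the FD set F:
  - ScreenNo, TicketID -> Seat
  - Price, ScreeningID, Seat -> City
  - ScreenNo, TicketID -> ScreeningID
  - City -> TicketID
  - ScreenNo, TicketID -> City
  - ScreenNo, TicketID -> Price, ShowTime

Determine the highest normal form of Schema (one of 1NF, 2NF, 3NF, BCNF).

3NF

Candidate keys: {City, ScreenNo}, {Price, ScreenNo, ScreeningID, Seat}, {ScreenNo, TicketID}. Prime attributes: {City, Price, ScreenNo, ScreeningID, Seat, TicketID}.
Price, ScreeningID, Seat -> City breaks BCNF: {Price, ScreeningID, Seat}⁺ = {City, Price, ScreeningID, Seat, TicketID}, so {Price, ScreeningID, Seat} is not a superkey.
Since {City} ⊆ prime attributes and every other non-superkey FD also has a prime right side, the schema is in 3NF.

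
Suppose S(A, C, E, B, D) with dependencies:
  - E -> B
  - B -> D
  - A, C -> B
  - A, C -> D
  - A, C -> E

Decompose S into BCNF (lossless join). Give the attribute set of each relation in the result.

Candidate key of the original relation: {A, C}.
Within {A, B, C, D, E}: {E}⁺ ∩ {A, B, C, D, E} = {B, D, E}, not the whole set, so E -> B, D violates BCNF; decompose into {B, D, E} and {A, C, E}.
Within {B, D, E}: {B}⁺ ∩ {B, D, E} = {B, D}, not the whole set, so B -> D violates BCNF; decompose into {B, D} and {B, E}.
{B, D}: every determinant is a superkey — BCNF.
{B, E}: every determinant is a superkey — BCNF.
{A, C, E}: every determinant is a superkey — BCNF.

{A, C, E}; {B, D}; {B, E}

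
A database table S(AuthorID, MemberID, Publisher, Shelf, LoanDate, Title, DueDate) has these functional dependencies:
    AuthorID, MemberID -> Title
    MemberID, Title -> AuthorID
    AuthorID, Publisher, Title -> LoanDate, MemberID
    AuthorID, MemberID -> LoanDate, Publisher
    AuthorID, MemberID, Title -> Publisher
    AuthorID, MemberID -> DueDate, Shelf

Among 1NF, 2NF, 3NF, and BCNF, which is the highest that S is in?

Candidate keys: {AuthorID, MemberID}, {AuthorID, Publisher, Title}, {MemberID, Title}. Prime attributes: {AuthorID, MemberID, Publisher, Title}.
Each dependency's left side is a superkey — BCNF holds.

BCNF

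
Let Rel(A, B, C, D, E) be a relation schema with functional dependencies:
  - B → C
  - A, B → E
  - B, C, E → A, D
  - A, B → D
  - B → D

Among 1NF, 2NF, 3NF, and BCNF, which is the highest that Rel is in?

Candidate keys: {A, B}, {B, E}. Prime attributes: {A, B, E}.
B → C: {B}⁺ = {B, C, D}, which is not all of the attributes, so the left side is not a superkey — BCNF is violated.
B → C determines the non-prime attribute {C} from a non-superkey — 3NF is violated.
The proper key subset {B} of {A, B} determines non-prime {C, D}, so the relation is not even in 2NF.

1NF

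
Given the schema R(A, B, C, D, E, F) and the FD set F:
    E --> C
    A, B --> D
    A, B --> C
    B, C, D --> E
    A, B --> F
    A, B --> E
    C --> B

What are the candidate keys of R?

{A, B}, {A, C}, {A, E}

{A} never appears on the right of any FD, so every key must include it.
{A, B}⁺ = {A, B, C, D, E, F}, which is every attribute, so {A, B} is a candidate key.
{A, C}⁺ = {A, B, C, D, E, F}, which is every attribute, so {A, C} is a candidate key.
{A, E}⁺ = {A, B, C, D, E, F}, which is every attribute, so {A, E} is a candidate key.
No proper subset of any of these is a key, and no other minimal superkey exists.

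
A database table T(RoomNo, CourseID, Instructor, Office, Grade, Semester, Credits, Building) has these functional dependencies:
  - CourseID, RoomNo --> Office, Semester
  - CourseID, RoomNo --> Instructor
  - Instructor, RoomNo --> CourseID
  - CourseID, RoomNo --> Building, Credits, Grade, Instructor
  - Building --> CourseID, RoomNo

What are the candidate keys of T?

{Building}, {CourseID, RoomNo}, {Instructor, RoomNo}

Closure of {Building} is {Building, CourseID, Credits, Grade, Instructor, Office, RoomNo, Semester}, the whole schema; {Building} is a candidate key.
Closure of {CourseID, RoomNo} is {Building, CourseID, Credits, Grade, Instructor, Office, RoomNo, Semester}, the whole schema; {CourseID, RoomNo} is a candidate key.
Closure of {Instructor, RoomNo} is {Building, CourseID, Credits, Grade, Instructor, Office, RoomNo, Semester}, the whole schema; {Instructor, RoomNo} is a candidate key.
No proper subset of any of these is a key, and no other minimal superkey exists.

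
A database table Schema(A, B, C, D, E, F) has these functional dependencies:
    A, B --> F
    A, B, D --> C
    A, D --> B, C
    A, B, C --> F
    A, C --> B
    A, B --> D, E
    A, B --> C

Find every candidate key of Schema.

No FD produces {A}, so it must be in every candidate key.
{A, B} is a candidate key since {A, B}⁺ = {A, B, C, D, E, F} covers every attribute.
{A, C} is a candidate key since {A, C}⁺ = {A, B, C, D, E, F} covers every attribute.
{A, D} is a candidate key since {A, D}⁺ = {A, B, C, D, E, F} covers every attribute.
No proper subset of any of these is a key, and no other minimal superkey exists.

{A, B}, {A, C}, {A, D}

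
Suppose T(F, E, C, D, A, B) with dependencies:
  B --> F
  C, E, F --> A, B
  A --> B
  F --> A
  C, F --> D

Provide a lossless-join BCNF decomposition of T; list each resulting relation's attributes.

Candidate keys of the original relation: {A, C, E}, {B, C, E}, {C, E, F}.
In {A, B, C, D, E, F}, {B} is not a superkey ({B}⁺ restricted to this set is {A, B, F}), so split on B --> A, F into {A, B, F} and {B, C, D, E}.
{A, B, F} is in BCNF.
In {B, C, D, E}, {B, C} is not a superkey ({B, C}⁺ restricted to this set is {B, C, D}), so split on B, C --> D into {B, C, D} and {B, C, E}.
{B, C, D} is in BCNF.
{B, C, E} is in BCNF.

{A, B, F}; {B, C, D}; {B, C, E}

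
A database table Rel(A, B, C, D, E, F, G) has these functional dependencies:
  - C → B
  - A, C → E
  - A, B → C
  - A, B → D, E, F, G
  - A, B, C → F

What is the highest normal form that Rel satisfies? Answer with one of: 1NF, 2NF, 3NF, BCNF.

Candidate keys: {A, B}, {A, C}. Prime attributes: {A, B, C}.
For C → B we have {C}⁺ = {B, C}; {C} is not a superkey, so BCNF fails.
But every attribute on its right side ({B}) is prime, and the same holds for every other non-superkey FD, so 3NF still holds.

3NF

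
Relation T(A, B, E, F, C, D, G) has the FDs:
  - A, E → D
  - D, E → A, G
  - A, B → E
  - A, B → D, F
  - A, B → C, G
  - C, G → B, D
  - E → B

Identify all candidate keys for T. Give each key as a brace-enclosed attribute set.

{A, B}, {A, C, G}, {A, E}, {C, E, G}, {D, E}

{A, B} is a candidate key since {A, B}⁺ = {A, B, C, D, E, F, G} covers every attribute.
{A, E} is a candidate key since {A, E}⁺ = {A, B, C, D, E, F, G} covers every attribute.
{D, E} is a candidate key since {D, E}⁺ = {A, B, C, D, E, F, G} covers every attribute.
{A, C, G} is a candidate key since {A, C, G}⁺ = {A, B, C, D, E, F, G} covers every attribute.
{C, E, G} is a candidate key since {C, E, G}⁺ = {A, B, C, D, E, F, G} covers every attribute.
No proper subset of any of these is a key, and no other minimal superkey exists.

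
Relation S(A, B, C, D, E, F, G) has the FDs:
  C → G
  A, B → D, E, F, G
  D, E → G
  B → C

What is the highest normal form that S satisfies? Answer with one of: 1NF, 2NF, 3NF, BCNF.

Candidate key: {A, B}. Prime attributes: {A, B}.
C → G: {C}⁺ = {C, G}, which is not all of the attributes, so the left side is not a superkey — BCNF is violated.
C → G determines the non-prime attribute {G} from a non-superkey — 3NF is violated.
{B} is a proper subset of the key {A, B}, and {B}⁺ contains the non-prime attributes {C, G} — a partial dependency, so 2NF is violated.

1NF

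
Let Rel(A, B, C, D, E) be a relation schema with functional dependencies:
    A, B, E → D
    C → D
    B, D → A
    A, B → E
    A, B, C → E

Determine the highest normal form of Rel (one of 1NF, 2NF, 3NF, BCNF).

Candidate key: {B, C}. Prime attributes: {B, C}.
A, B, E → D breaks BCNF: {A, B, E}⁺ = {A, B, D, E}, so {A, B, E} is not a superkey.
A, B, E → D determines the non-prime attribute {D} from a non-superkey — 3NF is violated.
Since {C} ⊂ {B, C} and {C}⁺ ⊇ {D} with {D} non-prime, there is a partial dependency; 2NF fails.

1NF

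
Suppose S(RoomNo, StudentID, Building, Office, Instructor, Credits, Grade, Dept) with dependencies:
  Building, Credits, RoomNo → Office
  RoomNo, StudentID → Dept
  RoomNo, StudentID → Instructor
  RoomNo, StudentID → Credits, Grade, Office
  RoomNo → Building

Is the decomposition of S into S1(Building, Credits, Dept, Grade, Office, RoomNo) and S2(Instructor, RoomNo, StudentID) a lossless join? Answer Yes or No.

No

Common attributes: {RoomNo}; their closure is {Building, RoomNo}.
S1 ⊄ {Building, RoomNo} and S2 ⊄ {Building, RoomNo}, so the split is lossy.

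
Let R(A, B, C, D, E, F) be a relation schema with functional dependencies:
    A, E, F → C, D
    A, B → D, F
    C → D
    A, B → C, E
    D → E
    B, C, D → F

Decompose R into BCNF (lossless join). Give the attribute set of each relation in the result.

Candidate key of the original relation: {A, B}.
{A, B, C, D, E, F}: {A, E, F} determines {A, C, D, E, F} here but is not a superkey — split on A, E, F → C, D, giving {A, C, D, E, F} and {A, B, E, F}.
{A, C, D, E, F}: {C} determines {C, D, E} here but is not a superkey — split on C → D, E, giving {C, D, E} and {A, C, F}.
{C, D, E}: {D} determines {D, E} here but is not a superkey — split on D → E, giving {D, E} and {C, D}.
{D, E}: every determinant is a superkey — BCNF.
{C, D}: every determinant is a superkey — BCNF.
{A, C, F}: every determinant is a superkey — BCNF.
{A, B, E, F}: every determinant is a superkey — BCNF.

{A, B, E, F}; {A, C, F}; {C, D}; {D, E}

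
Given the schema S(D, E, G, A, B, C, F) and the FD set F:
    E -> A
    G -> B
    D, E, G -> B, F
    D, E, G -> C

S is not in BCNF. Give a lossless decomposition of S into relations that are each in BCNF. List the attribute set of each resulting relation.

{A, E}; {B, G}; {C, D, E, F, G}

Candidate key of the original relation: {D, E, G}.
{A, B, C, D, E, F, G}: {E} determines {A, E} here but is not a superkey — split on E -> A, giving {A, E} and {B, C, D, E, F, G}.
{A, E} is in BCNF.
{B, C, D, E, F, G}: {G} determines {B, G} here but is not a superkey — split on G -> B, giving {B, G} and {C, D, E, F, G}.
{B, G} is in BCNF.
{C, D, E, F, G} is in BCNF.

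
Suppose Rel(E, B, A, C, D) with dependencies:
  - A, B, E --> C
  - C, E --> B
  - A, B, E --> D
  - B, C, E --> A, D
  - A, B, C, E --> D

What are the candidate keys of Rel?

Attributes never on any right-hand side: {E} — every candidate key must contain it.
{C, E}⁺ = {A, B, C, D, E}, which is every attribute, so {C, E} is a candidate key.
{A, B, E}⁺ = {A, B, C, D, E}, which is every attribute, so {A, B, E} is a candidate key.
These are minimal and exhaustive — every other superkey contains one of them.

{A, B, E}, {C, E}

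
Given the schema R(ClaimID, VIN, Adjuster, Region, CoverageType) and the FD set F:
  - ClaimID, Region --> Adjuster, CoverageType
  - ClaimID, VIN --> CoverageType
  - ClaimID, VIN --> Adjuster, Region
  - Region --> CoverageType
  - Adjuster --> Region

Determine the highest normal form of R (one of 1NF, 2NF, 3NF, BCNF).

2NF

Candidate key: {ClaimID, VIN}. Prime attributes: {ClaimID, VIN}.
For ClaimID, Region --> Adjuster, CoverageType we have {ClaimID, Region}⁺ = {Adjuster, ClaimID, CoverageType, Region}; {ClaimID, Region} is not a superkey, so BCNF fails.
Because {Adjuster, CoverageType} are non-prime and the left side of ClaimID, Region --> Adjuster, CoverageType is not a superkey, the relation is not in 3NF.
Checking every proper subset of each key, none determines a non-prime attribute — 2NF is satisfied.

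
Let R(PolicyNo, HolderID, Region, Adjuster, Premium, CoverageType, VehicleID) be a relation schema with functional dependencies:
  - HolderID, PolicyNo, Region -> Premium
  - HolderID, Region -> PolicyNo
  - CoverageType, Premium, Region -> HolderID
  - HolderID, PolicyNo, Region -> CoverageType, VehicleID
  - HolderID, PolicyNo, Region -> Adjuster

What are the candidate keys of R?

{CoverageType, Premium, Region}, {HolderID, Region}

No FD produces {Region}, so it must be in every candidate key.
Closure of {HolderID, Region} is {Adjuster, CoverageType, HolderID, PolicyNo, Premium, Region, VehicleID}, the whole schema; {HolderID, Region} is a candidate key.
Closure of {CoverageType, Premium, Region} is {Adjuster, CoverageType, HolderID, PolicyNo, Premium, Region, VehicleID}, the whole schema; {CoverageType, Premium, Region} is a candidate key.
No proper subset of any of these is a key, and no other minimal superkey exists.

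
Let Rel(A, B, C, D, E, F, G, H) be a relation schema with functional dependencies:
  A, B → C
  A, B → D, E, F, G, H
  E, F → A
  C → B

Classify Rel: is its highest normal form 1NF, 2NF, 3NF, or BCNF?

3NF

Candidate keys: {A, B}, {A, C}, {B, E, F}, {C, E, F}. Prime attributes: {A, B, C, E, F}.
For E, F → A we have {E, F}⁺ = {A, E, F}; {E, F} is not a superkey, so BCNF fails.
Since {A} ⊆ prime attributes and every other non-superkey FD also has a prime right side, the schema is in 3NF.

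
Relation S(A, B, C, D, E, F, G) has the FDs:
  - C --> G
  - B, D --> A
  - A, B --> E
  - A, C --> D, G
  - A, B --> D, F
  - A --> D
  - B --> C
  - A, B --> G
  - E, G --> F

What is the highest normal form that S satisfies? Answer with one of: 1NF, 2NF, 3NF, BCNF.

1NF

Candidate keys: {A, B}, {B, D}. Prime attributes: {A, B, D}.
C --> G breaks BCNF: {C}⁺ = {C, G}, so {C} is not a superkey.
Because {G} is non-prime and the left side of C --> G is not a superkey, the relation is not in 3NF.
Since {B} ⊂ {A, B} and {B}⁺ ⊇ {C, G} with {C, G} non-prime, there is a partial dependency; 2NF fails.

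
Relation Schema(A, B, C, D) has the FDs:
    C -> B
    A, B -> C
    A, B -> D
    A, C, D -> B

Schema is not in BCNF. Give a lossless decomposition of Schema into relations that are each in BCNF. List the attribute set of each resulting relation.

Candidate keys of the original relation: {A, B}, {A, C}.
Within {A, B, C, D}: {C}⁺ ∩ {A, B, C, D} = {B, C}, not the whole set, so C -> B violates BCNF; decompose into {B, C} and {A, C, D}.
{B, C} has no BCNF violation.
{A, C, D} has no BCNF violation.

{A, C, D}; {B, C}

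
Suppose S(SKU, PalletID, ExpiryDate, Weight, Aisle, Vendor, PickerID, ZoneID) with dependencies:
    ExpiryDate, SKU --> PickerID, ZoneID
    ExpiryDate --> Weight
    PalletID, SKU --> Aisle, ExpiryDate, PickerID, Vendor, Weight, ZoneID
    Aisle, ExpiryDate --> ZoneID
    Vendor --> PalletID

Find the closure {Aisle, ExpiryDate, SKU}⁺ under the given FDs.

{Aisle, ExpiryDate, PickerID, SKU, Weight, ZoneID}

Start with {Aisle, ExpiryDate, SKU}.
ExpiryDate, SKU --> PickerID, ZoneID applies; add {PickerID, ZoneID} → now {Aisle, ExpiryDate, PickerID, SKU, ZoneID}.
ExpiryDate --> Weight applies; add {Weight} → now {Aisle, ExpiryDate, PickerID, SKU, Weight, ZoneID}.
No further FD applies.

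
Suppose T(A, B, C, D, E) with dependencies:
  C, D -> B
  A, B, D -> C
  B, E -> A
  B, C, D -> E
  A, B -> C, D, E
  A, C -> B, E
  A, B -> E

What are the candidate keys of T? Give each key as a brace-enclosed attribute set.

Closure of {A, B} is {A, B, C, D, E}, the whole schema; {A, B} is a candidate key.
Closure of {A, C} is {A, B, C, D, E}, the whole schema; {A, C} is a candidate key.
Closure of {B, E} is {A, B, C, D, E}, the whole schema; {B, E} is a candidate key.
Closure of {C, D} is {A, B, C, D, E}, the whole schema; {C, D} is a candidate key.
These are minimal and exhaustive — every other superkey contains one of them.

{A, B}, {A, C}, {B, E}, {C, D}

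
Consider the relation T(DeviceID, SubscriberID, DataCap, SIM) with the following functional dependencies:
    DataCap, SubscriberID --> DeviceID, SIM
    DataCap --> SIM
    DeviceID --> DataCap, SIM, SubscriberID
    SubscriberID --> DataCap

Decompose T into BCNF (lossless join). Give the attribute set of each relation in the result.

Candidate keys of the original relation: {DeviceID}, {SubscriberID}.
Within {DataCap, DeviceID, SIM, SubscriberID}: {DataCap}⁺ ∩ {DataCap, DeviceID, SIM, SubscriberID} = {DataCap, SIM}, not the whole set, so DataCap --> SIM violates BCNF; decompose into {DataCap, SIM} and {DataCap, DeviceID, SubscriberID}.
{DataCap, SIM} is in BCNF.
{DataCap, DeviceID, SubscriberID} is in BCNF.

{DataCap, DeviceID, SubscriberID}; {DataCap, SIM}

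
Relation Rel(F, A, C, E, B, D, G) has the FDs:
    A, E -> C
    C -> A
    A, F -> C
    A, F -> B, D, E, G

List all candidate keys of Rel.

{A, F}, {C, F}

Attributes never on any right-hand side: {F} — every candidate key must contain it.
{A, F} is a candidate key since {A, F}⁺ = {A, B, C, D, E, F, G} covers every attribute.
{C, F} is a candidate key since {C, F}⁺ = {A, B, C, D, E, F, G} covers every attribute.
These are minimal and exhaustive — every other superkey contains one of them.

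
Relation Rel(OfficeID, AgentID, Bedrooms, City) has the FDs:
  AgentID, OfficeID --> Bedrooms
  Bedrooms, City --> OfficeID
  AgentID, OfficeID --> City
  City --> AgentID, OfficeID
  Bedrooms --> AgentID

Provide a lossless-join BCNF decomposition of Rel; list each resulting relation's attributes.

{AgentID, Bedrooms}; {Bedrooms, City, OfficeID}

Candidate keys of the original relation: {AgentID, OfficeID}, {Bedrooms, OfficeID}, {City}.
{AgentID, Bedrooms, City, OfficeID}: {Bedrooms} determines {AgentID, Bedrooms} here but is not a superkey — split on Bedrooms --> AgentID, giving {AgentID, Bedrooms} and {Bedrooms, City, OfficeID}.
{AgentID, Bedrooms} is in BCNF.
{Bedrooms, City, OfficeID} is in BCNF.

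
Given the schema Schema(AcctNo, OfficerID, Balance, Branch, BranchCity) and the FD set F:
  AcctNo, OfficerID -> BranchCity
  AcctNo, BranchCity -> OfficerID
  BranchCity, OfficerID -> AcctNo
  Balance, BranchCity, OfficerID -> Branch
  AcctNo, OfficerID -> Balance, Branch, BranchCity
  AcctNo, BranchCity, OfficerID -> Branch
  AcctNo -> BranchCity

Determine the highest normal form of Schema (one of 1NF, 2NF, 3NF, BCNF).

BCNF

Candidate keys: {AcctNo}, {BranchCity, OfficerID}. Prime attributes: {AcctNo, BranchCity, OfficerID}.
Every FD has a superkey on the left, so the relation is in BCNF.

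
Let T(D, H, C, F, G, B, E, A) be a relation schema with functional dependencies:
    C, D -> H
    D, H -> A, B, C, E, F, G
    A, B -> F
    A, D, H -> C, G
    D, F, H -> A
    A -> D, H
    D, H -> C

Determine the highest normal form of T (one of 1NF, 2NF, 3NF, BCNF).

BCNF

Candidate keys: {A}, {C, D}, {D, H}. Prime attributes: {A, C, D, H}.
Every FD has a superkey on the left, so the relation is in BCNF.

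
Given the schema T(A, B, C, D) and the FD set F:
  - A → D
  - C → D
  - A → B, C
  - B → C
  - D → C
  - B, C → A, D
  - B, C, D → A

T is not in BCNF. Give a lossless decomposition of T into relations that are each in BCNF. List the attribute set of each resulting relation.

{A, B, C}; {C, D}

Candidate keys of the original relation: {A}, {B}.
Within {A, B, C, D}: {C}⁺ ∩ {A, B, C, D} = {C, D}, not the whole set, so C → D violates BCNF; decompose into {C, D} and {A, B, C}.
{C, D} is in BCNF.
{A, B, C} is in BCNF.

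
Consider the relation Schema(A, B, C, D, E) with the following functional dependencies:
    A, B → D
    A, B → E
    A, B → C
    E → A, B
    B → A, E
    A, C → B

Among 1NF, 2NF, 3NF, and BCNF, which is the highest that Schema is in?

BCNF

Candidate keys: {A, C}, {B}, {E}. Prime attributes: {A, B, C, E}.
Every FD has a superkey on the left, so the relation is in BCNF.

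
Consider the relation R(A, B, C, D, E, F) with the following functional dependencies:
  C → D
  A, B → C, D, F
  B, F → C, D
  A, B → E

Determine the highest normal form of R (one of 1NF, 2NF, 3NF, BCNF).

Candidate key: {A, B}. Prime attributes: {A, B}.
C → D breaks BCNF: {C}⁺ = {C, D}, so {C} is not a superkey.
C → D has non-prime {D} on the right and a non-superkey on the left, so 3NF fails.
Checking every proper subset of each key, none determines a non-prime attribute — 2NF is satisfied.

2NF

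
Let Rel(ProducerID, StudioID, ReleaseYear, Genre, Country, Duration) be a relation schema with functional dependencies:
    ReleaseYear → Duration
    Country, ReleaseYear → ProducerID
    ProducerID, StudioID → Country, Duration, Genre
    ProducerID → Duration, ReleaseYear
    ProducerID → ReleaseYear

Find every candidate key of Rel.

Attributes never on any right-hand side: {StudioID} — every candidate key must contain it.
{ProducerID, StudioID} is a candidate key since {ProducerID, StudioID}⁺ = {Country, Duration, Genre, ProducerID, ReleaseYear, StudioID} covers every attribute.
{Country, ReleaseYear, StudioID} is a candidate key since {Country, ReleaseYear, StudioID}⁺ = {Country, Duration, Genre, ProducerID, ReleaseYear, StudioID} covers every attribute.
No proper subset of any of these is a key, and no other minimal superkey exists.

{Country, ReleaseYear, StudioID}, {ProducerID, StudioID}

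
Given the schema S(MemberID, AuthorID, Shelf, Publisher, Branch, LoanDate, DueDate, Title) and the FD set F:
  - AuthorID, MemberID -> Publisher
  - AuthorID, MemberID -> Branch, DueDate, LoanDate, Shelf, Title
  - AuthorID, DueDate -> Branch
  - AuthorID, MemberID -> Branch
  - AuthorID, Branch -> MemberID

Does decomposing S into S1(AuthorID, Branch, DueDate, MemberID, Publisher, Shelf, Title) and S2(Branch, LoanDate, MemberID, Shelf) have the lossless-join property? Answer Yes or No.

S1 ∩ S2 = {Branch, MemberID, Shelf}; its closure under F is {Branch, MemberID, Shelf}.
The closure covers neither S1 nor S2 entirely; the join is not lossless.

No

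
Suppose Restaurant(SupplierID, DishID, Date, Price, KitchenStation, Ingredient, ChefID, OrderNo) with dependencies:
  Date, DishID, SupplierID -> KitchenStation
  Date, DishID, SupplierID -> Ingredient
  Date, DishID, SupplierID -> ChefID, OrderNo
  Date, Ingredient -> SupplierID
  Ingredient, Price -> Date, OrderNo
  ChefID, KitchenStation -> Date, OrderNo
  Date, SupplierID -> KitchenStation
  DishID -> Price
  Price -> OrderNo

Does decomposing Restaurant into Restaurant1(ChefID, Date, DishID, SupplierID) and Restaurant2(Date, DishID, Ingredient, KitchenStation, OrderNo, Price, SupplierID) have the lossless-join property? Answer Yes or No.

Restaurant1 ∩ Restaurant2 = {Date, DishID, SupplierID}; its closure under F is {ChefID, Date, DishID, Ingredient, KitchenStation, OrderNo, Price, SupplierID}.
Since Restaurant1 ⊆ {ChefID, Date, DishID, Ingredient, KitchenStation, OrderNo, Price, SupplierID}, the intersection is a superkey of Restaurant1; the decomposition is lossless.

Yes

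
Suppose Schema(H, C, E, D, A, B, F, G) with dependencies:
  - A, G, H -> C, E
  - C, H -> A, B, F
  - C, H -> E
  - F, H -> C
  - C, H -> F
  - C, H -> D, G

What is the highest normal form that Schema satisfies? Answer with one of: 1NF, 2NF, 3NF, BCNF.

Candidate keys: {A, G, H}, {C, H}, {F, H}. Prime attributes: {A, C, F, G, H}.
Each dependency's left side is a superkey — BCNF holds.

BCNF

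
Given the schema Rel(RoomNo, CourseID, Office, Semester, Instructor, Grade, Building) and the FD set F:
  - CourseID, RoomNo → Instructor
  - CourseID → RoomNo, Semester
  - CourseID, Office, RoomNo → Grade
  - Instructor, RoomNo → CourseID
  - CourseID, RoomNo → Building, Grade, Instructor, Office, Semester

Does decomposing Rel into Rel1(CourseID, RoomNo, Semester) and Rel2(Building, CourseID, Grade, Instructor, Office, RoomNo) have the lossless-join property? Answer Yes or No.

Yes

The shared attributes are {CourseID, RoomNo} and {CourseID, RoomNo}⁺ = {Building, CourseID, Grade, Instructor, Office, RoomNo, Semester}.
This includes all of Rel1, so the common attributes are a superkey of Rel1 — the join is lossless.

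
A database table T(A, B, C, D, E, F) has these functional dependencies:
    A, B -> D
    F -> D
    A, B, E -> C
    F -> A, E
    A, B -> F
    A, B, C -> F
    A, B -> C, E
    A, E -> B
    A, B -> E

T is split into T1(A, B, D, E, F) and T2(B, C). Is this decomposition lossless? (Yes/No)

No

Common attributes: {B}; their closure is {B}.
T1 ⊄ {B} and T2 ⊄ {B}, so the split is lossy.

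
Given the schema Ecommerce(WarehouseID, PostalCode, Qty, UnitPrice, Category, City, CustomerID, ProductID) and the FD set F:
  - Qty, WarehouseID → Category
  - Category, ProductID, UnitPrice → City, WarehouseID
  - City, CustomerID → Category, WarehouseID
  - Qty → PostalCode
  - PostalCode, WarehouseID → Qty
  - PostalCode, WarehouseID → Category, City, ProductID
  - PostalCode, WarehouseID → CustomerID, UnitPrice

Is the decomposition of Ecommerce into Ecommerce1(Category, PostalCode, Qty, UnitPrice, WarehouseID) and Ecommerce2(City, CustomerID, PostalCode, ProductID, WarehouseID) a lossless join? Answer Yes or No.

Yes

Ecommerce1 ∩ Ecommerce2 = {PostalCode, WarehouseID}; its closure under F is {Category, City, CustomerID, PostalCode, ProductID, Qty, UnitPrice, WarehouseID}.
Ecommerce1 is contained in that closure, so Ecommerce1 ∩ Ecommerce2 → Ecommerce1 holds and the join is lossless.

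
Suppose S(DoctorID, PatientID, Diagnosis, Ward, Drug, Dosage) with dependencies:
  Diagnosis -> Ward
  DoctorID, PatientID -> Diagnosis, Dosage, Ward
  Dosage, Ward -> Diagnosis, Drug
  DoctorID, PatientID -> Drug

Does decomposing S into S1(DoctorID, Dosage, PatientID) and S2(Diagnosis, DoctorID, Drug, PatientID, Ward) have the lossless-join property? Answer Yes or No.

Yes

S1 ∩ S2 = {DoctorID, PatientID}; its closure under F is {Diagnosis, DoctorID, Dosage, Drug, PatientID, Ward}.
Since S1 ⊆ {Diagnosis, DoctorID, Dosage, Drug, PatientID, Ward}, the intersection is a superkey of S1; the decomposition is lossless.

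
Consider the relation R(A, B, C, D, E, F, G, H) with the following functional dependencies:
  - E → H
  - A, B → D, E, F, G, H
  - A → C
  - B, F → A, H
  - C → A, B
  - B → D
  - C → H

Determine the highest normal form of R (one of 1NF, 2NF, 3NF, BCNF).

1NF

Candidate keys: {A}, {B, F}, {C}. Prime attributes: {A, B, C, F}.
For E → H we have {E}⁺ = {E, H}; {E} is not a superkey, so BCNF fails.
E → H determines the non-prime attribute {H} from a non-superkey — 3NF is violated.
The proper key subset {B} of {B, F} determines non-prime {D}, so the relation is not even in 2NF.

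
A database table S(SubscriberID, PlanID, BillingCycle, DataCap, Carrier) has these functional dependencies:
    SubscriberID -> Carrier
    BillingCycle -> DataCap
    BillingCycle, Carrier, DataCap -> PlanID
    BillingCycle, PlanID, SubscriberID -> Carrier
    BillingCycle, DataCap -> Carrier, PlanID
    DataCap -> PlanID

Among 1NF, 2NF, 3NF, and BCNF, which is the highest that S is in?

Candidate key: {BillingCycle, SubscriberID}. Prime attributes: {BillingCycle, SubscriberID}.
SubscriberID -> Carrier: {SubscriberID}⁺ = {Carrier, SubscriberID}, which is not all of the attributes, so the left side is not a superkey — BCNF is violated.
SubscriberID -> Carrier has non-prime {Carrier} on the right and a non-superkey on the left, so 3NF fails.
Since {BillingCycle} ⊂ {BillingCycle, SubscriberID} and {BillingCycle}⁺ ⊇ {Carrier, DataCap, PlanID} with {Carrier, DataCap, PlanID} non-prime, there is a partial dependency; 2NF fails.

1NF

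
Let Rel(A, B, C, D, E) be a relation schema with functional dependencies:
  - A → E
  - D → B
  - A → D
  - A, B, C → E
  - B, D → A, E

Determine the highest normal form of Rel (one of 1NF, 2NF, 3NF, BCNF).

1NF

Candidate keys: {A, C}, {C, D}. Prime attributes: {A, C, D}.
A → E: {A}⁺ = {A, B, D, E}, which is not all of the attributes, so the left side is not a superkey — BCNF is violated.
A → E has non-prime {E} on the right and a non-superkey on the left, so 3NF fails.
{A} is a proper subset of the key {A, C}, and {A}⁺ contains the non-prime attributes {B, E} — a partial dependency, so 2NF is violated.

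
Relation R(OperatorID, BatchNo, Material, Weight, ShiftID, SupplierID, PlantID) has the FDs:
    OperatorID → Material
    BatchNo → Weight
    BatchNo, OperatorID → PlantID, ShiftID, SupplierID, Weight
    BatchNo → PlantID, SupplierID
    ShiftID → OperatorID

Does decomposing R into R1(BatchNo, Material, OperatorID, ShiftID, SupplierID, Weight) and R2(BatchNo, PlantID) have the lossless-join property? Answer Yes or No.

Yes

Common attributes: {BatchNo}; their closure is {BatchNo, PlantID, SupplierID, Weight}.
Since R2 ⊆ {BatchNo, PlantID, SupplierID, Weight}, the intersection is a superkey of R2; the decomposition is lossless.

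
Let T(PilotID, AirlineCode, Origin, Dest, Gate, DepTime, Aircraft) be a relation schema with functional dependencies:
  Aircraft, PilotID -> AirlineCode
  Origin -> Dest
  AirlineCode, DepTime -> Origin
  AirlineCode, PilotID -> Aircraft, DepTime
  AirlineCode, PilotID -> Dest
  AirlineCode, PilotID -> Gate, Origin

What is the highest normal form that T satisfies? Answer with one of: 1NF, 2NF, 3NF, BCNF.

2NF

Candidate keys: {Aircraft, PilotID}, {AirlineCode, PilotID}. Prime attributes: {Aircraft, AirlineCode, PilotID}.
Origin -> Dest breaks BCNF: {Origin}⁺ = {Dest, Origin}, so {Origin} is not a superkey.
Origin -> Dest determines the non-prime attribute {Dest} from a non-superkey — 3NF is violated.
Checking every proper subset of each key, none determines a non-prime attribute — 2NF is satisfied.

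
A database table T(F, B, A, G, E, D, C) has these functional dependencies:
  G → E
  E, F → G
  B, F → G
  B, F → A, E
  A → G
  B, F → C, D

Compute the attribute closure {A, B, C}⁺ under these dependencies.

Start with {A, B, C}.
A → G applies; add {G} → now {A, B, C, G}.
G → E applies; add {E} → now {A, B, C, E, G}.
No further FD applies.

{A, B, C, E, G}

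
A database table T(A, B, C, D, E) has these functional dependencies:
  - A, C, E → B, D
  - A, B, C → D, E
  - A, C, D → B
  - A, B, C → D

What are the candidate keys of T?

{A, B, C}, {A, C, D}, {A, C, E}

{A, C} never appear on the right of any FD, so every key must include all of them.
{A, B, C}⁺ = {A, B, C, D, E}, which is every attribute, so {A, B, C} is a candidate key.
{A, C, D}⁺ = {A, B, C, D, E}, which is every attribute, so {A, C, D} is a candidate key.
{A, C, E}⁺ = {A, B, C, D, E}, which is every attribute, so {A, C, E} is a candidate key.
Any other superkey properly contains one of these, so there are no further candidate keys.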